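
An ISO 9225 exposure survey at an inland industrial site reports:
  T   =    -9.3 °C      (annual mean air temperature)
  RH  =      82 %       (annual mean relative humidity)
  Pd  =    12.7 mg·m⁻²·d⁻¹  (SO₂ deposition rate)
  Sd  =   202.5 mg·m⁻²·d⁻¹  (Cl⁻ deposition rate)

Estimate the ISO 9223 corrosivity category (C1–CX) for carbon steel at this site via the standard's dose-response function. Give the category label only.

C3

carbon steel: T≤10 °C ⇒ hinge +0.150·(-9.3−10) = -2.8950
  Pd branch = 1.77·Pd^0.52·e^(0.02·RH+f) = 1.892 μm/a
  Cl⁻ term: 0.102·202.5^0.62·exp(0.033·82+0.04·-9.3) = 28.33
  sum: 1.892 + 28.33 → r_corr = 30.22 μm/a
Category bounds: 25…50 μm/a bracket r_corr ⇒ C3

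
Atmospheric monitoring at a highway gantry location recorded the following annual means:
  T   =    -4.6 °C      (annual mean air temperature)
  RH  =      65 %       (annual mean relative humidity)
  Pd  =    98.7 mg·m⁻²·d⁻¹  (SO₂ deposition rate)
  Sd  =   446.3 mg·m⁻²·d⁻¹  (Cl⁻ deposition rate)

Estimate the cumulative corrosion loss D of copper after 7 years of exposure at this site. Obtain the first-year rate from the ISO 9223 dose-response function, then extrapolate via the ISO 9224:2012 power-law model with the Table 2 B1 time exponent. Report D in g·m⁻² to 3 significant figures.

D(7) = 18.7 g·m⁻²

copper: f(T) = +0.126·(T−10) [T≤10 °C] = -1.8396
  SO₂ term: 0.0053·98.7^0.26·exp(0.059·65-1.8396) = 0.1286
  Cl⁻ term: 0.01025·446.3^0.27·exp(0.036·65+0.049·-4.6) = 0.441
  sum: 0.1286 + 0.441 → r_corr = 0.5697 μm/a
Power-law: D(7) = r_corr · 7^0.667
  D(7) = 0.5697 × 7^0.667 = 0.5697 × 3.662 = 2.086 μm
  Mass loss = 2.086 μm × 8.96 g/cm³ = 18.69 g·m⁻²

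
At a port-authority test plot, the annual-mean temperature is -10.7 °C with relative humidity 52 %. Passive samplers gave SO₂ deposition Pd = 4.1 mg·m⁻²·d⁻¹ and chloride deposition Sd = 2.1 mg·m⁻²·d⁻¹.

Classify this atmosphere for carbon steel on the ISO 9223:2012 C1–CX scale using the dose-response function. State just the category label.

carbon steel: f(T) = +0.150·(T−10) [T≤10 °C] = -3.1050
  Pd branch = 1.77·Pd^0.52·e^(0.02·RH+f) = 0.4675 μm/a
  Cl⁻ term: 0.102·2.1^0.62·exp(0.033·52+0.04·-10.7) = 0.5858
  r_corr = 0.4675 + 0.5858 = 1.053 μm/a
Category bounds: 0…1.3 μm/a bracket r_corr ⇒ C1

C1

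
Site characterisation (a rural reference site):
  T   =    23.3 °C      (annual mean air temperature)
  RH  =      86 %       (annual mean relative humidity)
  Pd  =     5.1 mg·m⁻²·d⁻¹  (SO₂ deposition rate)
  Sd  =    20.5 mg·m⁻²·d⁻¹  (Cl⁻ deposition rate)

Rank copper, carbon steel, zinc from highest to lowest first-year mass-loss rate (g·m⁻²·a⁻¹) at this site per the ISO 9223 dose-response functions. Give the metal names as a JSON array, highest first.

copper: temperature factor f = -0.080·(13.3) = -1.0640
  Pd branch = 0.0053·Pd^0.26·e^(0.059·RH+f) = 0.4464 μm/a
  Cl⁻ term: 0.01025·20.5^0.27·exp(0.036·86+0.049·23.3) = 1.604
  r_corr = 0.4464 + 1.604 = 2.051 μm/a
  mass loss = 2.051 μm/a × 8.96 g/cm³ = 18.38 g·m⁻²·a⁻¹
carbon steel: f(T) = -0.054·(T−10) [T>10 °C] = -0.7182
  Pd branch = 1.77·Pd^0.52·e^(0.02·RH+f) = 11.25 μm/a
  Cl⁻ term: 0.102·20.5^0.62·exp(0.033·86+0.04·23.3) = 28.79
  r_corr = 11.25 + 28.79 = 40.03 μm/a
  mass loss = 40.03 μm/a × 7.85 g/cm³ = 314.2 g·m⁻²·a⁻¹
zinc: f(T) = -0.071·(T−10) [T>10 °C] = -0.9443
  Pd branch = 0.0129·Pd^0.44·e^(0.046·RH+f) = 0.5369 μm/a
  Cl⁻ term: 0.0175·20.5^0.57·exp(0.008·86+0.085·23.3) = 1.411
  r_corr = 0.5369 + 1.411 = 1.948 μm/a
  mass loss = 1.948 μm/a × 7.14 g/cm³ = 13.91 g·m⁻²·a⁻¹
Ordering by g·m⁻²·a⁻¹: carbon steel (314) > copper (18.4) > zinc (13.9)

["carbon steel", "copper", "zinc"]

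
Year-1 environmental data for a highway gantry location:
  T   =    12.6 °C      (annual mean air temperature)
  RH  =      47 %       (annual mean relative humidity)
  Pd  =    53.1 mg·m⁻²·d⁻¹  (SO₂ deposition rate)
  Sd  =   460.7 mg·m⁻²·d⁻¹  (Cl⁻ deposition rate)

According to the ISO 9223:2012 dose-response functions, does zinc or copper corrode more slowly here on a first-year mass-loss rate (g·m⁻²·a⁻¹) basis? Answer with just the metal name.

zinc: temperature factor f = -0.071·(2.6) = -0.1846
  sulphur-dioxide contribution → 0.5351 μm/a
  chloride contribution → 2.453 μm/a
  ⇒ r_corr(zinc) = 2.988 μm/a
  mass loss = 2.988 μm/a × 7.14 g/cm³ = 21.33 g·m⁻²·a⁻¹
copper: f(T) = -0.080·(T−10) [T>10 °C] = -0.2080
  sulphur-dioxide contribution → 0.1935 μm/a
  chloride contribution → 0.5405 μm/a
  total first-year rate 0.7341 μm/a
  mass loss = 0.7341 μm/a × 8.96 g/cm³ = 6.577 g·m⁻²·a⁻¹
Ordering by g·m⁻²·a⁻¹: zinc (21.3) > copper (6.58)

copper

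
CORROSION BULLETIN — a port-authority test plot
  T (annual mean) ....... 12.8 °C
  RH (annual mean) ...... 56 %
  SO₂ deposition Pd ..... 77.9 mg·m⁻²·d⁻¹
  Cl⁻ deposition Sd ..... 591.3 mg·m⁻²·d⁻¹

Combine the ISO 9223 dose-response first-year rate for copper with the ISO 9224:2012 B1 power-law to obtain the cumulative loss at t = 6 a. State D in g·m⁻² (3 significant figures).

D(6) = 34.5 g·m⁻²

copper: f(T) = -0.080·(T−10) [T>10 °C] = -0.2240
  SO₂ term: 0.0053·77.9^0.26·exp(0.059·56-0.2240) = 0.3579
  Sd branch = 0.01025·Sd^0.27·e^(0.036·RH+0.049·T) = 0.8073 μm/a
  r_corr = 0.3579 + 0.8073 = 1.165 μm/a
Power-law: D(6) = r_corr · 6^0.667
  D(6) = 1.165 × 6^0.667 = 1.165 × 3.304 = 3.85 μm
  Mass loss = 3.85 μm × 8.96 g/cm³ = 34.49 g·m⁻²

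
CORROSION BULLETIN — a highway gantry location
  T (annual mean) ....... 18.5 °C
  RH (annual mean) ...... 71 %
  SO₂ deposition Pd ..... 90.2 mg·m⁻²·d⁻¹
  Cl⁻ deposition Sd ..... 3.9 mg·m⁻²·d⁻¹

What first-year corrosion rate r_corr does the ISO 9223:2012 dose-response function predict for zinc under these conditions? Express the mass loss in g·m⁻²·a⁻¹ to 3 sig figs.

zinc: temperature factor f = -0.071·(8.5) = -0.6035
  Pd branch = 0.0129·Pd^0.44·e^(0.046·RH+f) = 1.34 μm/a
  Cl⁻ term: 0.0175·3.9^0.57·exp(0.008·71+0.085·18.5) = 0.3233
  sum: 1.34 + 0.3233 → r_corr = 1.664 μm/a
Convert to mass loss: 1.664 μm/a × 7.14 g/cm³ = 11.88 g·m⁻²·a⁻¹

r_corr = 11.9 g·m⁻²·a⁻¹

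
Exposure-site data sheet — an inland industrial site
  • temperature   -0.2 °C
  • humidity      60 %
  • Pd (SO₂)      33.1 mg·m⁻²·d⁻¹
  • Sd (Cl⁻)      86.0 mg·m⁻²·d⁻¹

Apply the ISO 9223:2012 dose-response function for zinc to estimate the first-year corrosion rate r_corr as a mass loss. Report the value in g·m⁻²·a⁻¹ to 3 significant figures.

r_corr = 7.12 g·m⁻²·a⁻¹

zinc: temperature factor f = +0.038·(-10.2) = -0.3876
  Pd branch = 0.0129·Pd^0.44·e^(0.046·RH+f) = 0.6451 μm/a
  Cl⁻ term: 0.0175·86.0^0.57·exp(0.008·60+0.085·-0.2) = 0.3522
  r_corr = 0.6451 + 0.3522 = 0.9973 μm/a
Convert to mass loss: 0.9973 μm/a × 7.14 g/cm³ = 7.121 g·m⁻²·a⁻¹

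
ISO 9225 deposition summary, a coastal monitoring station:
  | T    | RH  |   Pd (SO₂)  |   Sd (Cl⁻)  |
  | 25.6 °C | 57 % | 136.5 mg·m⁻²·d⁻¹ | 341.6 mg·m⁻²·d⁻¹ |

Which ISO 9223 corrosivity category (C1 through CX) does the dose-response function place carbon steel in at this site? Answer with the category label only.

carbon steel: T>10 °C ⇒ hinge -0.054·(25.6−10) = -0.8424
  sulphur-dioxide contribution → 30.72 μm/a
  chloride contribution → 69.34 μm/a
  total first-year rate 100.1 μm/a
Category bounds: 80…200 μm/a bracket r_corr ⇒ C5

C5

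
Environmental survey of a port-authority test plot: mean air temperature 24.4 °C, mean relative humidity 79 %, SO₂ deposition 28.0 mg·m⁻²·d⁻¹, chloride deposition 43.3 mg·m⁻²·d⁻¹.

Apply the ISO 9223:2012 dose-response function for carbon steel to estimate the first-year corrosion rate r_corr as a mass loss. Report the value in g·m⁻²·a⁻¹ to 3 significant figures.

r_corr = 473 g·m⁻²·a⁻¹

carbon steel: T>10 °C ⇒ hinge -0.054·(24.4−10) = -0.7776
  SO₂ term: 1.77·28.0^0.52·exp(0.02·79-0.7776) = 22.33
  Cl⁻ term: 0.102·43.3^0.62·exp(0.033·79+0.04·24.4) = 37.96
  sum: 22.33 + 37.96 → r_corr = 60.29 μm/a
Convert to mass loss: 60.29 μm/a × 7.85 g/cm³ = 473.3 g·m⁻²·a⁻¹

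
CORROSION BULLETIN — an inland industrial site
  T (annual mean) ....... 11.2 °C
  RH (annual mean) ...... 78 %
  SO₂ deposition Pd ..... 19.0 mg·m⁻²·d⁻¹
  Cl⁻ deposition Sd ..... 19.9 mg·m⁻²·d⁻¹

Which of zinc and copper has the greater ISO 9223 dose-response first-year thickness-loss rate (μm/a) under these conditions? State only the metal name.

zinc

zinc: T>10 °C ⇒ hinge -0.071·(11.2−10) = -0.0852
  Pd branch = 0.0129·Pd^0.44·e^(0.046·RH+f) = 1.565 μm/a
  Cl⁻ term: 0.0175·19.9^0.57·exp(0.008·78+0.085·11.2) = 0.4654
  sum: 1.565 + 0.4654 → r_corr = 2.03 μm/a
copper: f(T) = -0.080·(T−10) [T>10 °C] = -0.0960
  SO₂ term: 0.0053·19.0^0.26·exp(0.059·78-0.0960) = 1.032
  Sd branch = 0.01025·Sd^0.27·e^(0.036·RH+0.049·T) = 0.6596 μm/a
  r_corr = 1.032 + 0.6596 = 1.692 μm/a
Ordering by μm/a: zinc (2.03) > copper (1.69)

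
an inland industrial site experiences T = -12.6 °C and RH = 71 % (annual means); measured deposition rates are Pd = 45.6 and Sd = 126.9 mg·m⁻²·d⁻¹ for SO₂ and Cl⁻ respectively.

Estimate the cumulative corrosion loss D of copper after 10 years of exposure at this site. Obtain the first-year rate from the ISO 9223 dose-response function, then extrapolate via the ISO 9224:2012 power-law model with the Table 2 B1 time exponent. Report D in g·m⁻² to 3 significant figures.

D(10) = 13.2 g·m⁻²

copper: f(T) = +0.126·(T−10) [T≤10 °C] = -2.8476
  Pd branch = 0.0053·Pd^0.26·e^(0.059·RH+f) = 0.05472 μm/a
  Cl⁻ term: 0.01025·126.9^0.27·exp(0.036·71+0.049·-12.6) = 0.2634
  r_corr = 0.05472 + 0.2634 = 0.3181 μm/a
ISO 9224: D(t) = r_corr · t^b with b = 0.667 (copper, B1)
  D(10) = 0.3181 × 10^0.667 = 0.3181 × 4.645 = 1.478 μm
  Mass loss = 1.478 μm × 8.96 g/cm³ = 13.24 g·m⁻²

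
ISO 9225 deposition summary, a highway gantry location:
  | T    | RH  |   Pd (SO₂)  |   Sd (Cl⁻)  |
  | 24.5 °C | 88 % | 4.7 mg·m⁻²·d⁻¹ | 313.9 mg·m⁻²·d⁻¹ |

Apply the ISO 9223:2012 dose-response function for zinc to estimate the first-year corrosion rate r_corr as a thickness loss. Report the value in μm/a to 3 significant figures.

r_corr = 8.04 μm/a

zinc: f(T) = -0.071·(T−10) [T>10 °C] = -1.0295
  SO₂ term: 0.0129·4.7^0.44·exp(0.046·88-1.0295) = 0.5215
  Cl⁻ term: 0.0175·313.9^0.57·exp(0.008·88+0.085·24.5) = 7.523
  sum: 0.5215 + 7.523 → r_corr = 8.044 μm/a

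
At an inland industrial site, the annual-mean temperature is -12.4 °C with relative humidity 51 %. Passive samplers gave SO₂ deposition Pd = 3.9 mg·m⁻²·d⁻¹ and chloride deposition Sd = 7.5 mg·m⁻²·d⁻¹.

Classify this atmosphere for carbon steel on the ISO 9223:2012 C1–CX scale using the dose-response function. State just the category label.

C2

carbon steel: f(T) = +0.150·(T−10) [T≤10 °C] = -3.3600
  sulphur-dioxide contribution → 0.346 μm/a
  chloride contribution → 1.166 μm/a
  ⇒ r_corr(carbon steel) = 1.512 μm/a
1.51 μm/a falls in (1.3, 25] for carbon steel → category C2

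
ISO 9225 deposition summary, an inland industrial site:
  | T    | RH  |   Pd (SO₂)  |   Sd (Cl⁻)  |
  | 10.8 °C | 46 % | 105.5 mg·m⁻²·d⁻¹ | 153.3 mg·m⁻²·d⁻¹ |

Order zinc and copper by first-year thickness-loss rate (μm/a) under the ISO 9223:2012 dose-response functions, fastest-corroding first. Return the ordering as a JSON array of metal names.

zinc: T>10 °C ⇒ hinge -0.071·(10.8−10) = -0.0568
  sulphur-dioxide contribution → 0.7855 μm/a
  chloride contribution → 1.115 μm/a
  ⇒ r_corr(zinc) = 1.901 μm/a
copper: temperature factor f = -0.080·(0.8) = -0.0640
  sulphur-dioxide contribution → 0.2519 μm/a
  chloride contribution → 0.3547 μm/a
  total first-year rate 0.6066 μm/a
Ordering by μm/a: zinc (1.9) > copper (0.607)

["zinc", "copper"]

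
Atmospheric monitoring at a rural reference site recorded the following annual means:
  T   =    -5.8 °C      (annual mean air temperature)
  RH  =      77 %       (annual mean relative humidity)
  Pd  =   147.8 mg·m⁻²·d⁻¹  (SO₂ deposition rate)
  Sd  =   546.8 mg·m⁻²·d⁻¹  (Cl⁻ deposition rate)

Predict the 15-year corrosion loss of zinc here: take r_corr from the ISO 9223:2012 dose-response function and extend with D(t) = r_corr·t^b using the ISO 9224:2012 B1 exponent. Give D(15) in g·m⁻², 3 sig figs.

zinc: f(T) = +0.038·(T−10) [T≤10 °C] = -0.6004
  SO₂ term: 0.0129·147.8^0.44·exp(0.046·77-0.6004) = 2.202
  Cl⁻ term: 0.0175·546.8^0.57·exp(0.008·77+0.085·-5.8) = 0.7195
  sum: 2.202 + 0.7195 → r_corr = 2.921 μm/a
Long-term exponent b (ISO 9224 Table 2, B1) = 0.813
  D(15) = 2.921 × 15^0.813 = 2.921 × 9.04 = 26.41 μm
  Mass loss = 26.41 μm × 7.14 g/cm³ = 188.5 g·m⁻²

D(15) = 189 g·m⁻²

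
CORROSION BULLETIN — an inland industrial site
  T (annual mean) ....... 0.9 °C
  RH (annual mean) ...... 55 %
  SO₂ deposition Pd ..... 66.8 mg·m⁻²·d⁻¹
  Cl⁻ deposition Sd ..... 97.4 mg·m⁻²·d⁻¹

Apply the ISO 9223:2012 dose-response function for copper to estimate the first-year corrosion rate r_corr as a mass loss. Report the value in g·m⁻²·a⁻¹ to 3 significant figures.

copper: f(T) = +0.126·(T−10) [T≤10 °C] = -1.1466
  sulphur-dioxide contribution → 0.1288 μm/a
  chloride contribution → 0.2671 μm/a
  total first-year rate 0.3959 μm/a
Convert to mass loss: 0.3959 μm/a × 8.96 g/cm³ = 3.548 g·m⁻²·a⁻¹

r_corr = 3.55 g·m⁻²·a⁻¹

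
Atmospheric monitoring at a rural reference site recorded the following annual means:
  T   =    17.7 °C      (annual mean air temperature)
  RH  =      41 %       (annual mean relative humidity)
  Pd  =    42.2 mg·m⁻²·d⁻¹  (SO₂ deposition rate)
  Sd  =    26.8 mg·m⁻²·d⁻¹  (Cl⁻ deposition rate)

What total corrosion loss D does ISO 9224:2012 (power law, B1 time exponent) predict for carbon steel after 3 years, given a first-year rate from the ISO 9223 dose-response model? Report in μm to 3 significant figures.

D(3) = 43.9 μm

carbon steel: T>10 °C ⇒ hinge -0.054·(17.7−10) = -0.4158
  SO₂ term: 1.77·42.2^0.52·exp(0.02·41-0.4158) = 18.56
  Cl⁻ term: 0.102·26.8^0.62·exp(0.033·41+0.04·17.7) = 6.154
  sum: 18.56 + 6.154 → r_corr = 24.72 μm/a
Power-law: D(3) = r_corr · 3^0.523
  D(3) = 24.72 × 3^0.523 = 24.72 × 1.776 = 43.91 μm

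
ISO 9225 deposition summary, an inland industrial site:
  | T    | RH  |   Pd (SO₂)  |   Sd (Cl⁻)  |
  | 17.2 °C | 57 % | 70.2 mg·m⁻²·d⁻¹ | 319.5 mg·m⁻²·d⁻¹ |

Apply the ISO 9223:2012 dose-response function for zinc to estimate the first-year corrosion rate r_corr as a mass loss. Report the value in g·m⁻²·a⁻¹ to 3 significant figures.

r_corr = 27.7 g·m⁻²·a⁻¹

zinc: f(T) = -0.071·(T−10) [T>10 °C] = -0.5112
  SO₂ term: 0.0129·70.2^0.44·exp(0.046·57-0.5112) = 0.6913
  Sd branch = 0.0175·Sd^0.57·e^(0.008·RH+0.085·T) = 3.188 μm/a
  sum: 0.6913 + 3.188 → r_corr = 3.88 μm/a
Convert to mass loss: 3.88 μm/a × 7.14 g/cm³ = 27.7 g·m⁻²·a⁻¹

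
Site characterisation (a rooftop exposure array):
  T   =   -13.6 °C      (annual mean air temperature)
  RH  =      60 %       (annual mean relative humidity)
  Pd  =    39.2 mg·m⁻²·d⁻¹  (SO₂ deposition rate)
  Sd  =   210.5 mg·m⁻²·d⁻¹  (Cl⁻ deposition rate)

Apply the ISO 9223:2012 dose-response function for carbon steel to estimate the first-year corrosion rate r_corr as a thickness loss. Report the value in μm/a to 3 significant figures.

carbon steel: T≤10 °C ⇒ hinge +0.150·(-13.6−10) = -3.5400
  sulphur-dioxide contribution → 1.149 μm/a
  chloride contribution → 11.82 μm/a
  total first-year rate 12.97 μm/a

r_corr = 13.0 μm/a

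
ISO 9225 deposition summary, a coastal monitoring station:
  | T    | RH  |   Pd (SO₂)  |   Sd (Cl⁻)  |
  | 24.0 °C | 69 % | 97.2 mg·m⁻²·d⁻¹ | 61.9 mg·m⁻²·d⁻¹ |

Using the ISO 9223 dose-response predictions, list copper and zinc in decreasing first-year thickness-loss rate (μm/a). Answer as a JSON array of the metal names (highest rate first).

["zinc", "copper"]

copper: T>10 °C ⇒ hinge -0.080·(24.0−10) = -1.1200
  Pd branch = 0.0053·Pd^0.26·e^(0.059·RH+f) = 0.3332 μm/a
  Sd branch = 0.01025·Sd^0.27·e^(0.036·RH+0.049·T) = 1.213 μm/a
  sum: 0.3332 + 1.213 → r_corr = 1.547 μm/a
zinc: f(T) = -0.071·(T−10) [T>10 °C] = -0.9940
  SO₂ term: 0.0129·97.2^0.44·exp(0.046·69-0.9940) = 0.8549
  Cl⁻ term: 0.0175·61.9^0.57·exp(0.008·69+0.085·24.0) = 2.455
  r_corr = 0.8549 + 2.455 = 3.31 μm/a
Ordering by μm/a: zinc (3.31) > copper (1.55)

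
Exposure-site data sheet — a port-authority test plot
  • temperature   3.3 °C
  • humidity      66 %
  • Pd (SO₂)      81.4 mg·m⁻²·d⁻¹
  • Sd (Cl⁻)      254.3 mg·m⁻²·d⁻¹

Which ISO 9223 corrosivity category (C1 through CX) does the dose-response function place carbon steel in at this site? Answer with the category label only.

C4

carbon steel: f(T) = +0.150·(T−10) [T≤10 °C] = -1.0050
  Pd branch = 1.77·Pd^0.52·e^(0.02·RH+f) = 23.89 μm/a
  Sd branch = 0.102·Sd^0.62·e^(0.033·RH+0.04·T) = 31.85 μm/a
  r_corr = 23.89 + 31.85 = 55.75 μm/a
55.7 μm/a falls in (50, 80] for carbon steel → category C4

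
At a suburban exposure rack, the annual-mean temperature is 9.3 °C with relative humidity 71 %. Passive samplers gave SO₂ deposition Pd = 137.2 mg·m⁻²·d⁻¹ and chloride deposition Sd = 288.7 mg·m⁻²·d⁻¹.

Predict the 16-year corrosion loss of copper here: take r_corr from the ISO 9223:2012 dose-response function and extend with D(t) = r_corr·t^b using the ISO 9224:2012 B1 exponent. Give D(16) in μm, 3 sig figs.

D(16) = 13.4 μm

copper: f(T) = +0.126·(T−10) [T≤10 °C] = -0.0882
  sulphur-dioxide contribution → 1.151 μm/a
  chloride contribution → 0.9616 μm/a
  ⇒ r_corr(copper) = 2.112 μm/a
Power-law: D(16) = r_corr · 16^0.667
  D(16) = 2.112 × 16^0.667 = 2.112 × 6.355 = 13.42 μm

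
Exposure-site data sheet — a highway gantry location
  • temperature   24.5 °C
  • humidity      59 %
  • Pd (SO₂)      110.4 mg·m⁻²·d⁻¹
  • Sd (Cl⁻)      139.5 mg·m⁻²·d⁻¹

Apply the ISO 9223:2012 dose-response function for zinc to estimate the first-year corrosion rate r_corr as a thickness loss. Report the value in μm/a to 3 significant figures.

zinc: T>10 °C ⇒ hinge -0.071·(24.5−10) = -1.0295
  sulphur-dioxide contribution → 0.5509 μm/a
  chloride contribution → 3.757 μm/a
  total first-year rate 4.308 μm/a

r_corr = 4.31 μm/a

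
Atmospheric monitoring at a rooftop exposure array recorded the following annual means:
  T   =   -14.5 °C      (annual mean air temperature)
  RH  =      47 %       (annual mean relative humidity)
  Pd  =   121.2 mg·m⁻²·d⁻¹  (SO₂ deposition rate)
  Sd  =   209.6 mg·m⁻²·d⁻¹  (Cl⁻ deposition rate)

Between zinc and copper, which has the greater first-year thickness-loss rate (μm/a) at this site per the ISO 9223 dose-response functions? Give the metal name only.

zinc

zinc: f(T) = +0.038·(T−10) [T≤10 °C] = -0.9310
  sulphur-dioxide contribution → 0.3647 μm/a
  chloride contribution → 0.1564 μm/a
  total first-year rate 0.5211 μm/a
copper: temperature factor f = +0.126·(-24.5) = -3.0870
  sulphur-dioxide contribution → 0.01348 μm/a
  chloride contribution → 0.1158 μm/a
  ⇒ r_corr(copper) = 0.1293 μm/a
Ordering by μm/a: zinc (0.521) > copper (0.129)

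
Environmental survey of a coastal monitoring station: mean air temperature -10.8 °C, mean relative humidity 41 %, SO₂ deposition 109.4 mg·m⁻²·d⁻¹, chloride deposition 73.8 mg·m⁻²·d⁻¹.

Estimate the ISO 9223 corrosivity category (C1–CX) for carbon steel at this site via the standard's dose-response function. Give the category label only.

carbon steel: temperature factor f = +0.150·(-20.8) = -3.1200
  SO₂ term: 1.77·109.4^0.52·exp(0.02·41-3.1200) = 2.039
  Sd branch = 0.102·Sd^0.62·e^(0.033·RH+0.04·T) = 3.688 μm/a
  sum: 2.039 + 3.688 → r_corr = 5.727 μm/a
ISO 9223 Table 2 (carbon steel): 1.3 < 5.73 ≤ 25 μm/a ⇒ C2

C2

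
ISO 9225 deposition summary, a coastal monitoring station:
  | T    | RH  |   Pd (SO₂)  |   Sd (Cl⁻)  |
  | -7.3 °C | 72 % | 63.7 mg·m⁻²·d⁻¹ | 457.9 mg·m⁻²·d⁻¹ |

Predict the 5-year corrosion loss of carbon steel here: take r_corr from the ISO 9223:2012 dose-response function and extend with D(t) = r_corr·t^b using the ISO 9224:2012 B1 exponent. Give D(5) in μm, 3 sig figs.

D(5) = 96.1 μm

carbon steel: f(T) = +0.150·(T−10) [T≤10 °C] = -2.5950
  SO₂ term: 1.77·63.7^0.52·exp(0.02·72-2.5950) = 4.836
  Sd branch = 0.102·Sd^0.62·e^(0.033·RH+0.04·T) = 36.59 μm/a
  sum: 4.836 + 36.59 → r_corr = 41.43 μm/a
ISO 9224: D(t) = r_corr · t^b with b = 0.523 (carbon steel, B1)
  D(5) = 41.43 × 5^0.523 = 41.43 × 2.32 = 96.12 μm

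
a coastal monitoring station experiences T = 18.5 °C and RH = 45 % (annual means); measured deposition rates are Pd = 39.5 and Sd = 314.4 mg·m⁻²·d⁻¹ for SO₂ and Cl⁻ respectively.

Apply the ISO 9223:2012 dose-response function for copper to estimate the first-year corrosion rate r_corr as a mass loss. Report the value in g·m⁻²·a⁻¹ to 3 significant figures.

copper: temperature factor f = -0.080·(8.5) = -0.6800
  SO₂ term: 0.0053·39.5^0.26·exp(0.059·45-0.6800) = 0.09934
  Sd branch = 0.01025·Sd^0.27·e^(0.036·RH+0.049·T) = 0.6057 μm/a
  sum: 0.09934 + 0.6057 → r_corr = 0.7051 μm/a
Convert to mass loss: 0.7051 μm/a × 8.96 g/cm³ = 6.318 g·m⁻²·a⁻¹

r_corr = 6.32 g·m⁻²·a⁻¹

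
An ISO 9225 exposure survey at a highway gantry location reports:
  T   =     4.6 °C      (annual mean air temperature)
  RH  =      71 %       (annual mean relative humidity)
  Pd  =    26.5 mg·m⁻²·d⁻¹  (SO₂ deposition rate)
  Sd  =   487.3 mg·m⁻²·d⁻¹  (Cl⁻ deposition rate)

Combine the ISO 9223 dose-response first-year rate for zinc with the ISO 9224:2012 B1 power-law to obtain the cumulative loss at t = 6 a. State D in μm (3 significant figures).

zinc: T≤10 °C ⇒ hinge +0.038·(4.6−10) = -0.2052
  Pd branch = 0.0129·Pd^0.44·e^(0.046·RH+f) = 1.164 μm/a
  Sd branch = 0.0175·Sd^0.57·e^(0.008·RH+0.085·T) = 1.554 μm/a
  sum: 1.164 + 1.554 → r_corr = 2.719 μm/a
Power-law: D(6) = r_corr · 6^0.813
  D(6) = 2.719 × 6^0.813 = 2.719 × 4.292 = 11.67 μm

D(6) = 11.7 μm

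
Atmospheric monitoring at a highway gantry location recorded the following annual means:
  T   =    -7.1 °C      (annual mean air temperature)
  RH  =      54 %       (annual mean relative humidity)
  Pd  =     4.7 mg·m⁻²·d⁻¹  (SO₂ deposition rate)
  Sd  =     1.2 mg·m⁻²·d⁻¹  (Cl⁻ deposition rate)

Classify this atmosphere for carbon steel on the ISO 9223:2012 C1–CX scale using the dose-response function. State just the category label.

C2

carbon steel: temperature factor f = +0.150·(-17.1) = -2.5650
  Pd branch = 1.77·Pd^0.52·e^(0.02·RH+f) = 0.8965 μm/a
  Cl⁻ term: 0.102·1.2^0.62·exp(0.033·54+0.04·-7.1) = 0.5108
  r_corr = 0.8965 + 0.5108 = 1.407 μm/a
Category bounds: 1.3…25 μm/a bracket r_corr ⇒ C2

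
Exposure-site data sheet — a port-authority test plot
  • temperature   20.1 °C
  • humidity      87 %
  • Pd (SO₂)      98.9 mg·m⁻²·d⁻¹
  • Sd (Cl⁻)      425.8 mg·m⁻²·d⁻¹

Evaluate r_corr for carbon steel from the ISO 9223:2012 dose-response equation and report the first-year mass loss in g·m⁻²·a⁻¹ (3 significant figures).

r_corr = 1.85e+03 g·m⁻²·a⁻¹

carbon steel: T>10 °C ⇒ hinge -0.054·(20.1−10) = -0.5454
  Pd branch = 1.77·Pd^0.52·e^(0.02·RH+f) = 63.72 μm/a
  Cl⁻ term: 0.102·425.8^0.62·exp(0.033·87+0.04·20.1) = 171.7
  r_corr = 63.72 + 171.7 = 235.4 μm/a
Convert to mass loss: 235.4 μm/a × 7.85 g/cm³ = 1848 g·m⁻²·a⁻¹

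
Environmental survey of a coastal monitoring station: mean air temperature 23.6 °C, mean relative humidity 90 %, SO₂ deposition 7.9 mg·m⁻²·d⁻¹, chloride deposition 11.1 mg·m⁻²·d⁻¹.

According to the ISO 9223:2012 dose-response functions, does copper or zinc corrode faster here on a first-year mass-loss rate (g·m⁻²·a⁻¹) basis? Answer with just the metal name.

copper: f(T) = -0.080·(T−10) [T>10 °C] = -1.0880
  sulphur-dioxide contribution → 0.6184 μm/a
  chloride contribution → 1.593 μm/a
  ⇒ r_corr(copper) = 2.212 μm/a
  mass loss = 2.212 μm/a × 8.96 g/cm³ = 19.82 g·m⁻²·a⁻¹
zinc: temperature factor f = -0.071·(13.6) = -0.9656
  sulphur-dioxide contribution → 0.7659 μm/a
  chloride contribution → 1.054 μm/a
  ⇒ r_corr(zinc) = 1.82 μm/a
  mass loss = 1.82 μm/a × 7.14 g/cm³ = 12.99 g·m⁻²·a⁻¹
Ordering by g·m⁻²·a⁻¹: copper (19.8) > zinc (13)

copper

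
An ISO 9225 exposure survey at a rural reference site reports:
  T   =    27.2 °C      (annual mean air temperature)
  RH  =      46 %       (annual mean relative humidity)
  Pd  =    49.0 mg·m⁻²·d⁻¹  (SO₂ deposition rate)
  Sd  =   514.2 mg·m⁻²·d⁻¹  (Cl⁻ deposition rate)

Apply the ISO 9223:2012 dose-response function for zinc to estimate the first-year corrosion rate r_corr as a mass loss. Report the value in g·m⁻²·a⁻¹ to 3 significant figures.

r_corr = 65.2 g·m⁻²·a⁻¹

zinc: temperature factor f = -0.071·(17.2) = -1.2212
  SO₂ term: 0.0129·49.0^0.44·exp(0.046·46-1.2212) = 0.1749
  Sd branch = 0.0175·Sd^0.57·e^(0.008·RH+0.085·T) = 8.96 μm/a
  r_corr = 0.1749 + 8.96 = 9.135 μm/a
Convert to mass loss: 9.135 μm/a × 7.14 g/cm³ = 65.22 g·m⁻²·a⁻¹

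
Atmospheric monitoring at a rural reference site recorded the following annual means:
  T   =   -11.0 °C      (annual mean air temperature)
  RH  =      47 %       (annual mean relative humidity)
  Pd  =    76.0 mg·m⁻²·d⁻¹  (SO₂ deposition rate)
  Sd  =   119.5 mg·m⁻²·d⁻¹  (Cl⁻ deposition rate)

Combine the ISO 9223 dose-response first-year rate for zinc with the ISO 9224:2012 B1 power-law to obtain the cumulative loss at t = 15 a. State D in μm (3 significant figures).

zinc: temperature factor f = +0.038·(-21.0) = -0.7980
  SO₂ term: 0.0129·76.0^0.44·exp(0.046·47-0.7980) = 0.3393
  Sd branch = 0.0175·Sd^0.57·e^(0.008·RH+0.085·T) = 0.1529 μm/a
  r_corr = 0.3393 + 0.1529 = 0.4921 μm/a
Long-term exponent b (ISO 9224 Table 2, B1) = 0.813
  D(15) = 0.4921 × 15^0.813 = 0.4921 × 9.04 = 4.449 μm

D(15) = 4.45 μm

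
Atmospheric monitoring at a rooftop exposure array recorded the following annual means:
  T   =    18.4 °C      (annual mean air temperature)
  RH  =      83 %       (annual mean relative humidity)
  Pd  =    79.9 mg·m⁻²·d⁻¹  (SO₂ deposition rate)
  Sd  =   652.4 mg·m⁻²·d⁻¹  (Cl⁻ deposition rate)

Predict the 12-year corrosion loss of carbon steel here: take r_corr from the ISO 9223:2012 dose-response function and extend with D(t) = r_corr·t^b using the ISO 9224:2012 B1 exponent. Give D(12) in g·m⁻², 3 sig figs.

D(12) = 6.93e+03 g·m⁻²

carbon steel: T>10 °C ⇒ hinge -0.054·(18.4−10) = -0.4536
  SO₂ term: 1.77·79.9^0.52·exp(0.02·83-0.4536) = 57.71
  Cl⁻ term: 0.102·652.4^0.62·exp(0.033·83+0.04·18.4) = 183.1
  r_corr = 57.71 + 183.1 = 240.8 μm/a
ISO 9224: D(t) = r_corr · t^b with b = 0.523 (carbon steel, B1)
  D(12) = 240.8 × 12^0.523 = 240.8 × 3.668 = 883.4 μm
  Mass loss = 883.4 μm × 7.85 g/cm³ = 6934 g·m⁻²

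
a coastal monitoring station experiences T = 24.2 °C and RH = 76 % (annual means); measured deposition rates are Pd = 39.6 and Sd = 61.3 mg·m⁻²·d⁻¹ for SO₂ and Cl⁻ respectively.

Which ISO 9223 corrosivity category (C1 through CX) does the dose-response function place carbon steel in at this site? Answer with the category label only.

carbon steel: temperature factor f = -0.054·(14.2) = -0.7668
  SO₂ term: 1.77·39.6^0.52·exp(0.02·76-0.7668) = 25.46
  Cl⁻ term: 0.102·61.3^0.62·exp(0.033·76+0.04·24.2) = 42.31
  sum: 25.46 + 42.31 → r_corr = 67.77 μm/a
ISO 9223 Table 2 (carbon steel): 50 < 67.8 ≤ 80 μm/a ⇒ C4

C4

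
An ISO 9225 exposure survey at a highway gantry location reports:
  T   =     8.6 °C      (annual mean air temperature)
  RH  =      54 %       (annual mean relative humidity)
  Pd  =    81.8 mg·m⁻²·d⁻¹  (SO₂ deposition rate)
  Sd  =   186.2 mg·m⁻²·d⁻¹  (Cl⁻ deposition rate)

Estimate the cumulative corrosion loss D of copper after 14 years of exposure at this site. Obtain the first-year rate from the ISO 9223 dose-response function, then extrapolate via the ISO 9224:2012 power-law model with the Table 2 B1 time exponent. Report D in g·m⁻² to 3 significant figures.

D(14) = 40.9 g·m⁻²

copper: temperature factor f = +0.126·(-1.4) = -0.1764
  SO₂ term: 0.0053·81.8^0.26·exp(0.059·54-0.1764) = 0.3378
  Sd branch = 0.01025·Sd^0.27·e^(0.036·RH+0.049·T) = 0.4476 μm/a
  sum: 0.3378 + 0.4476 → r_corr = 0.7854 μm/a
Power-law: D(14) = r_corr · 14^0.667
  D(14) = 0.7854 × 14^0.667 = 0.7854 × 5.814 = 4.566 μm
  Mass loss = 4.566 μm × 8.96 g/cm³ = 40.91 g·m⁻²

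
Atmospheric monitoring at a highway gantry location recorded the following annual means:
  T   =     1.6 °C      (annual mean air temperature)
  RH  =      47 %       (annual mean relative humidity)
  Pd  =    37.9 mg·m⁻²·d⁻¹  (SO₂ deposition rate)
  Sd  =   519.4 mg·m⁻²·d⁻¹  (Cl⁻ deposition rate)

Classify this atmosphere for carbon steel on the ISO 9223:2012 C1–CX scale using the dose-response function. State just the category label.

carbon steel: T≤10 °C ⇒ hinge +0.150·(1.6−10) = -1.2600
  sulphur-dioxide contribution → 8.509 μm/a
  chloride contribution → 24.75 μm/a
  total first-year rate 33.26 μm/a
ISO 9223 Table 2 (carbon steel): 25 < 33.3 ≤ 50 μm/a ⇒ C3

C3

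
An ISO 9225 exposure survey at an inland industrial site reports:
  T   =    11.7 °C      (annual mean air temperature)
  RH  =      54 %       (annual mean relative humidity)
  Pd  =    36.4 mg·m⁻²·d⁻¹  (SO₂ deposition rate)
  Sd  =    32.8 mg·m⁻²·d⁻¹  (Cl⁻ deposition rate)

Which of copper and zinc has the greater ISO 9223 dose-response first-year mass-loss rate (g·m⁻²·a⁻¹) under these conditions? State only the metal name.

copper: temperature factor f = -0.080·(1.7) = -0.1360
  Pd branch = 0.0053·Pd^0.26·e^(0.059·RH+f) = 0.2849 μm/a
  Sd branch = 0.01025·Sd^0.27·e^(0.036·RH+0.049·T) = 0.326 μm/a
  r_corr = 0.2849 + 0.326 = 0.611 μm/a
  mass loss = 0.611 μm/a × 8.96 g/cm³ = 5.474 g·m⁻²·a⁻¹
zinc: temperature factor f = -0.071·(1.7) = -0.1207
  SO₂ term: 0.0129·36.4^0.44·exp(0.046·54-0.1207) = 0.6666
  Sd branch = 0.0175·Sd^0.57·e^(0.008·RH+0.085·T) = 0.5329 μm/a
  sum: 0.6666 + 0.5329 → r_corr = 1.199 μm/a
  mass loss = 1.199 μm/a × 7.14 g/cm³ = 8.564 g·m⁻²·a⁻¹
Ordering by g·m⁻²·a⁻¹: zinc (8.56) > copper (5.47)

zinc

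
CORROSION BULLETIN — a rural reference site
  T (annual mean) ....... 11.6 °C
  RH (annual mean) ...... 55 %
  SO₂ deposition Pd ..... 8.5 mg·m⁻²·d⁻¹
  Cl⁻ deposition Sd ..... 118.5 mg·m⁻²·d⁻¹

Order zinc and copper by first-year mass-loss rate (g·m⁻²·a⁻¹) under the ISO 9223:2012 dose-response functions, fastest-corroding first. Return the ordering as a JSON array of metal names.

["zinc", "copper"]

zinc: f(T) = -0.071·(T−10) [T>10 °C] = -0.1136
  Pd branch = 0.0129·Pd^0.44·e^(0.046·RH+f) = 0.3706 μm/a
  Cl⁻ term: 0.0175·118.5^0.57·exp(0.008·55+0.085·11.6) = 1.108
  sum: 0.3706 + 1.108 → r_corr = 1.478 μm/a
  mass loss = 1.478 μm/a × 7.14 g/cm³ = 10.55 g·m⁻²·a⁻¹
copper: temperature factor f = -0.080·(1.6) = -0.1280
  SO₂ term: 0.0053·8.5^0.26·exp(0.059·55-0.1280) = 0.2087
  Sd branch = 0.01025·Sd^0.27·e^(0.036·RH+0.049·T) = 0.4758 μm/a
  r_corr = 0.2087 + 0.4758 = 0.6845 μm/a
  mass loss = 0.6845 μm/a × 8.96 g/cm³ = 6.133 g·m⁻²·a⁻¹
Ordering by g·m⁻²·a⁻¹: zinc (10.6) > copper (6.13)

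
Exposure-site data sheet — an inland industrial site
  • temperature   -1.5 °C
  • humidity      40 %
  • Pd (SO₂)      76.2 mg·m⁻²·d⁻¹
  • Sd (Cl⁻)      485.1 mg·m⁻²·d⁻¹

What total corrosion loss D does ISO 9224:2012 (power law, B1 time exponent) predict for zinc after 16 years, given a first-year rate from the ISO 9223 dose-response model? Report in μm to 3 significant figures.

zinc: f(T) = +0.038·(T−10) [T≤10 °C] = -0.4370
  SO₂ term: 0.0129·76.2^0.44·exp(0.046·40-0.4370) = 0.3532
  Sd branch = 0.0175·Sd^0.57·e^(0.008·RH+0.085·T) = 0.7204 μm/a
  sum: 0.3532 + 0.7204 → r_corr = 1.074 μm/a
Long-term exponent b (ISO 9224 Table 2, B1) = 0.813
  D(16) = 1.074 × 16^0.813 = 1.074 × 9.527 = 10.23 μm

D(16) = 10.2 μm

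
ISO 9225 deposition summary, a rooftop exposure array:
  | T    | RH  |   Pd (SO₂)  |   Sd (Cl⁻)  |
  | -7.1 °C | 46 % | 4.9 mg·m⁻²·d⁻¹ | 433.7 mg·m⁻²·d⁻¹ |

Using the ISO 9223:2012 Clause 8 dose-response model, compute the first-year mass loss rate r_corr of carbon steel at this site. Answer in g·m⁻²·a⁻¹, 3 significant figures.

r_corr = 125 g·m⁻²·a⁻¹

carbon steel: T≤10 °C ⇒ hinge +0.150·(-7.1−10) = -2.5650
  sulphur-dioxide contribution → 0.7807 μm/a
  chloride contribution → 15.12 μm/a
  ⇒ r_corr(carbon steel) = 15.9 μm/a
Convert to mass loss: 15.9 μm/a × 7.85 g/cm³ = 124.8 g·m⁻²·a⁻¹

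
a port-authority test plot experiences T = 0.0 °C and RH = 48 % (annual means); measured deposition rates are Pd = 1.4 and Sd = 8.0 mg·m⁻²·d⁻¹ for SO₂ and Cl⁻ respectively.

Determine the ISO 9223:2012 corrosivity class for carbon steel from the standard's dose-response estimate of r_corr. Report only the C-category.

C2

carbon steel: f(T) = +0.150·(T−10) [T≤10 °C] = -1.5000
  Pd branch = 1.77·Pd^0.52·e^(0.02·RH+f) = 1.229 μm/a
  Cl⁻ term: 0.102·8.0^0.62·exp(0.033·48+0.04·0.0) = 1.805
  r_corr = 1.229 + 1.805 = 3.034 μm/a
3.03 μm/a falls in (1.3, 25] for carbon steel → category C2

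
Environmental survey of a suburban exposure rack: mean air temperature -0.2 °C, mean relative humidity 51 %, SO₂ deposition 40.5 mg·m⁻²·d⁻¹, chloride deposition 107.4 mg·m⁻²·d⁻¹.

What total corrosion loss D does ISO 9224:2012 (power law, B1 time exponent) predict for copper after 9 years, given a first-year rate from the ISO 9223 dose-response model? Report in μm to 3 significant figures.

D(9) = 1.31 μm

copper: f(T) = +0.126·(T−10) [T≤10 °C] = -1.2852
  SO₂ term: 0.0053·40.5^0.26·exp(0.059·51-1.2852) = 0.07778
  Cl⁻ term: 0.01025·107.4^0.27·exp(0.036·51+0.049·-0.2) = 0.225
  sum: 0.07778 + 0.225 → r_corr = 0.3028 μm/a
Long-term exponent b (ISO 9224 Table 2, B1) = 0.667
  D(9) = 0.3028 × 9^0.667 = 0.3028 × 4.33 = 1.311 μm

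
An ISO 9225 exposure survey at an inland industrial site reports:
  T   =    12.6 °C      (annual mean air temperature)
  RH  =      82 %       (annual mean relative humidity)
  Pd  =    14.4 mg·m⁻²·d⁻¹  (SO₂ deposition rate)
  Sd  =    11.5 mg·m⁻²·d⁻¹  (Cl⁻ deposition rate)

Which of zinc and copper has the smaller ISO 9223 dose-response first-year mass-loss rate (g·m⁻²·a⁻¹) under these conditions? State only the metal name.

zinc

zinc: temperature factor f = -0.071·(2.6) = -0.1846
  Pd branch = 0.0129·Pd^0.44·e^(0.046·RH+f) = 1.507 μm/a
  Sd branch = 0.0175·Sd^0.57·e^(0.008·RH+0.085·T) = 0.396 μm/a
  sum: 1.507 + 0.396 → r_corr = 1.903 μm/a
  mass loss = 1.903 μm/a × 7.14 g/cm³ = 13.59 g·m⁻²·a⁻¹
copper: T>10 °C ⇒ hinge -0.080·(12.6−10) = -0.2080
  Pd branch = 0.0053·Pd^0.26·e^(0.059·RH+f) = 1.087 μm/a
  Cl⁻ term: 0.01025·11.5^0.27·exp(0.036·82+0.049·12.6) = 0.7035
  r_corr = 1.087 + 0.7035 = 1.791 μm/a
  mass loss = 1.791 μm/a × 8.96 g/cm³ = 16.04 g·m⁻²·a⁻¹
Ordering by g·m⁻²·a⁻¹: copper (16) > zinc (13.6)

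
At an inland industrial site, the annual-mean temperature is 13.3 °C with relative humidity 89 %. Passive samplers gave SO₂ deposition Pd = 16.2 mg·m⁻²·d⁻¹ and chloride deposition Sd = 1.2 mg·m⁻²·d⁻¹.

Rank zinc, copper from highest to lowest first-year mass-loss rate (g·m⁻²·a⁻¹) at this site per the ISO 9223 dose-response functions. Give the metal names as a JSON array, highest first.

["copper", "zinc"]

zinc: f(T) = -0.071·(T−10) [T>10 °C] = -0.2343
  Pd branch = 0.0129·Pd^0.44·e^(0.046·RH+f) = 2.085 μm/a
  Cl⁻ term: 0.0175·1.2^0.57·exp(0.008·89+0.085·13.3) = 0.1226
  r_corr = 2.085 + 0.1226 = 2.207 μm/a
  mass loss = 2.207 μm/a × 7.14 g/cm³ = 15.76 g·m⁻²·a⁻¹
copper: T>10 °C ⇒ hinge -0.080·(13.3−10) = -0.2640
  SO₂ term: 0.0053·16.2^0.26·exp(0.059·89-0.2640) = 1.602
  Cl⁻ term: 0.01025·1.2^0.27·exp(0.036·89+0.049·13.3) = 0.5089
  r_corr = 1.602 + 0.5089 = 2.111 μm/a
  mass loss = 2.111 μm/a × 8.96 g/cm³ = 18.91 g·m⁻²·a⁻¹
Ordering by g·m⁻²·a⁻¹: copper (18.9) > zinc (15.8)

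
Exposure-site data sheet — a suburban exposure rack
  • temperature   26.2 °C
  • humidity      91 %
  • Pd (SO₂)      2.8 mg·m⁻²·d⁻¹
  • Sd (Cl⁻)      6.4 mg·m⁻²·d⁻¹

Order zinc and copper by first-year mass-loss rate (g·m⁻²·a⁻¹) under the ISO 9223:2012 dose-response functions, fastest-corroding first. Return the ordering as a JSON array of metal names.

["copper", "zinc"]

zinc: temperature factor f = -0.071·(16.2) = -1.1502
  Pd branch = 0.0129·Pd^0.44·e^(0.046·RH+f) = 0.4224 μm/a
  Sd branch = 0.0175·Sd^0.57·e^(0.008·RH+0.085·T) = 0.9681 μm/a
  sum: 0.4224 + 0.9681 → r_corr = 1.391 μm/a
  mass loss = 1.391 μm/a × 7.14 g/cm³ = 9.928 g·m⁻²·a⁻¹
copper: f(T) = -0.080·(T−10) [T>10 °C] = -1.2960
  SO₂ term: 0.0053·2.8^0.26·exp(0.059·91-1.2960) = 0.4068
  Cl⁻ term: 0.01025·6.4^0.27·exp(0.036·91+0.049·26.2) = 1.617
  sum: 0.4068 + 1.617 → r_corr = 2.024 μm/a
  mass loss = 2.024 μm/a × 8.96 g/cm³ = 18.13 g·m⁻²·a⁻¹
Ordering by g·m⁻²·a⁻¹: copper (18.1) > zinc (9.93)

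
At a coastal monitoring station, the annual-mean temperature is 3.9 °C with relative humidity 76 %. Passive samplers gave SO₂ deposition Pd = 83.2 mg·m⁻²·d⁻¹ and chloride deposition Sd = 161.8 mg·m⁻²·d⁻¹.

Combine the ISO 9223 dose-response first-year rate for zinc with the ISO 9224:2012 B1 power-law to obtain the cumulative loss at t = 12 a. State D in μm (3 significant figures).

zinc: temperature factor f = +0.038·(-6.1) = -0.2318
  sulphur-dioxide contribution → 2.361 μm/a
  chloride contribution → 0.8132 μm/a
  total first-year rate 3.174 μm/a
Power-law: D(12) = r_corr · 12^0.813
  D(12) = 3.174 × 12^0.813 = 3.174 × 7.54 = 23.93 μm

D(12) = 23.9 μm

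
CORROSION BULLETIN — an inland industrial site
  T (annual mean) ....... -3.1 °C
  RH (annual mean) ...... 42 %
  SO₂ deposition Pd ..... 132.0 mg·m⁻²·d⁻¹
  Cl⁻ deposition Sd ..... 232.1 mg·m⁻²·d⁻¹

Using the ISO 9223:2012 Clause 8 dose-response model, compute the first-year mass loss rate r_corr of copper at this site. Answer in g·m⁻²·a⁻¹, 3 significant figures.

copper: T≤10 °C ⇒ hinge +0.126·(-3.1−10) = -1.6506
  sulphur-dioxide contribution → 0.04315 μm/a
  chloride contribution → 0.1738 μm/a
  ⇒ r_corr(copper) = 0.217 μm/a
Convert to mass loss: 0.217 μm/a × 8.96 g/cm³ = 1.944 g·m⁻²·a⁻¹

r_corr = 1.94 g·m⁻²·a⁻¹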